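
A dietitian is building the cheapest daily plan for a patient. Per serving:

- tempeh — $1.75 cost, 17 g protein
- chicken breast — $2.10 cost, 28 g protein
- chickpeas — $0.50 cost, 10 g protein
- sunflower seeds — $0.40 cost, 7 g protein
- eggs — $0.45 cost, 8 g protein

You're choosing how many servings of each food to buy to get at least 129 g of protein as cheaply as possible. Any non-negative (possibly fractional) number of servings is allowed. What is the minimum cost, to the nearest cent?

Cost per g of protein: chickpeas $0.0500, eggs $0.0563, sunflower seeds $0.0571, chicken breast $0.0750, tempeh $0.1029.
With no serving limits, use only chickpeas: 129 g / 10 g = 12.9 servings × $0.50 = $6.45.

$6.45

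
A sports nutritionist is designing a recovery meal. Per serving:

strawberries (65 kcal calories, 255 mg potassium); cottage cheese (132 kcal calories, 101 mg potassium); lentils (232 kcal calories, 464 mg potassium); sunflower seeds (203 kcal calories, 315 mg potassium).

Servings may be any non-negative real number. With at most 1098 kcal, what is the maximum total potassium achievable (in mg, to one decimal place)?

Potassium per kcal: strawberries 3.923, lentils 2, sunflower seeds 1.552, cottage cheese 0.7652.
With no serving limits, spend the whole calories allowance on strawberries: 1098 kcal / 65 kcal × 255 mg = 4307.5 mg.

4307.5 mg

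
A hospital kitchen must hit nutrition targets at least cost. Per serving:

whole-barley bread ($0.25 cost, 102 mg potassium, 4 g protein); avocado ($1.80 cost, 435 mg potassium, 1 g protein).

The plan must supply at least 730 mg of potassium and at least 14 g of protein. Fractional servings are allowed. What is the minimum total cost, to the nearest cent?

The cheapest plan sits at a corner of the feasible region — with two constraints it uses at most two foods.
whole-barley bread only: max(730/102, 14/4) = 7.157 servings → $1.79.
avocado only: max(730/435, 14/1) = 14 servings → $25.20.
whole-barley bread + avocado with both tight: 3.272 servings and 0.9109 servings → $2.46.
So the least-cost plan costs $1.79.

$1.79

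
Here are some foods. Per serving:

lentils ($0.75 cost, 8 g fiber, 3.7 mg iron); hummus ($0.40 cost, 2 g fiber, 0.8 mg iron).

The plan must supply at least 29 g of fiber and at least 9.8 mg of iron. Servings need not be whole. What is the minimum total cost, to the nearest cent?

With two linear requirements the optimum uses one or two foods; enumerate the corners.
lentils only: max(29/8, 9.8/3.7) = 3.625 servings → $2.72.
hummus only: max(29/2, 9.8/0.8) = 14.5 servings → $5.80.
lentils + hummus with both targets exact would need a negative amount; discard.
So the least-cost plan costs $2.72.

$2.72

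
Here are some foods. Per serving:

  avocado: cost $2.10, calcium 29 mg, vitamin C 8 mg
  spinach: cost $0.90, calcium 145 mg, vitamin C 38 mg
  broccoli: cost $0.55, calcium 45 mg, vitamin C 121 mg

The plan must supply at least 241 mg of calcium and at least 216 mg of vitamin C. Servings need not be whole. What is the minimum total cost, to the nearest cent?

Minimising a linear cost over {calcium ≥ 241, vitamin C ≥ 216, servings ≥ 0} — the optimum is at a vertex, using one or two foods.
avocado only: max(241/29, 216/8) = 27 servings → $56.70.
spinach only: max(241/145, 216/38) = 5.684 servings → $5.12.
broccoli only: max(241/45, 216/121) = 5.356 servings → $2.95.
avocado + spinach: the both-tight solution has a negative serving — not a feasible corner.
avocado + broccoli with both tight: 6.174 servings and 1.377 servings → $13.72.
spinach + broccoli with both tight: 1.228 servings and 1.4 servings → $1.87.
So the least-cost plan costs $1.87.

$1.87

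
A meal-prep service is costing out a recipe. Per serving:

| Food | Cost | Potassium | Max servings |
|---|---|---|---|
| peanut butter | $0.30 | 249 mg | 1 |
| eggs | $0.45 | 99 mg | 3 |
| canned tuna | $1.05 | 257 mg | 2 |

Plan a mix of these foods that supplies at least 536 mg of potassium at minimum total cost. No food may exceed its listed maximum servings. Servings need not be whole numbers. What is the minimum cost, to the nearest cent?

Cost per mg of potassium: peanut butter $0.0012, canned tuna $0.0041, eggs $0.0045.
Take 1 serving of peanut butter: +249.0 mg potassium for $0.30 (total $0.30, still need 287.0 mg).
Take 1.117 servings of canned tuna: +287.0 mg potassium for $1.17 (total $1.47, still need 0.0 mg).
Filling from the cheapest source first is optimal under one linear minimum: $1.47.

$1.47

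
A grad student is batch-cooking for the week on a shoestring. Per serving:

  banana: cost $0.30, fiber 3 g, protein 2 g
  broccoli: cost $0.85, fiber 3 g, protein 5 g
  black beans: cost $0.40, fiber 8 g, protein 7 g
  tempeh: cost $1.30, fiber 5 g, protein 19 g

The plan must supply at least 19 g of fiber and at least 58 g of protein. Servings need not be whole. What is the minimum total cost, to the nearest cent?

$3.31

banana only: max(19/3, 58/2) = 29 servings → $8.70.
broccoli only: max(19/3, 58/5) = 11.6 servings → $9.86.
black beans only: max(19/8, 58/7) = 8.286 servings → $3.31.
tempeh only: max(19/5, 58/19) = 3.8 servings → $4.94.
banana + broccoli with both targets exact would need a negative amount; discard.
banana + black beans: intersection lies outside the first quadrant.
banana + tempeh with both tight: 1.511 servings and 2.894 servings → $4.21.
broccoli + black beans: intersection lies outside the first quadrant.
broccoli + tempeh with both tight: 2.219 servings and 2.469 servings → $5.10.
black beans + tempeh with both tight: 0.6068 servings and 2.829 servings → $3.92.
So the least-cost plan costs $3.31.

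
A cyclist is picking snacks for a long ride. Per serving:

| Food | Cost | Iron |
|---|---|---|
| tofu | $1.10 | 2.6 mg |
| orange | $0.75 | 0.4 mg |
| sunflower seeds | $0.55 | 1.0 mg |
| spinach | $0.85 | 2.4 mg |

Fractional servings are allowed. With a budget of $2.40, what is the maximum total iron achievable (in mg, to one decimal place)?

6.8 mg

Iron per dollar: spinach 2.824, tofu 2.364, sunflower seeds 1.818, orange 0.5333.
With no serving limits, spend the whole cost allowance on spinach: $2.40 / $0.85 × 2.4 mg = 6.8 mg.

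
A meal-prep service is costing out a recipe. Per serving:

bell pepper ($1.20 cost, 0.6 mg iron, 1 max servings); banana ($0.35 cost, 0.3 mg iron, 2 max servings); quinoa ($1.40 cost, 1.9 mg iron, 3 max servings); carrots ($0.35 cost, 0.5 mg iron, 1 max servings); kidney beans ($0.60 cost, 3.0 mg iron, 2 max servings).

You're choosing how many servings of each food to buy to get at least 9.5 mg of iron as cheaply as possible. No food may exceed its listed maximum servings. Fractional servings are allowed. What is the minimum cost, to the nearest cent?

$3.76

Cost per mg of iron: kidney beans $0.2000, carrots $0.7000, quinoa $0.7368, banana $1.1667, bell pepper $2.0000.
Take 2 servings of kidney beans: +6.0 mg iron for $1.20 (total $1.20, still need 3.5 mg).
Take 1 serving of carrots: +0.5 mg iron for $0.35 (total $1.55, still need 3.0 mg).
Take 1.579 servings of quinoa: +3.0 mg iron for $2.21 (total $3.76, still need 0.0 mg).
Greedy by cheapest-per-mg is optimal for a single linear constraint, so the minimum cost is $3.76.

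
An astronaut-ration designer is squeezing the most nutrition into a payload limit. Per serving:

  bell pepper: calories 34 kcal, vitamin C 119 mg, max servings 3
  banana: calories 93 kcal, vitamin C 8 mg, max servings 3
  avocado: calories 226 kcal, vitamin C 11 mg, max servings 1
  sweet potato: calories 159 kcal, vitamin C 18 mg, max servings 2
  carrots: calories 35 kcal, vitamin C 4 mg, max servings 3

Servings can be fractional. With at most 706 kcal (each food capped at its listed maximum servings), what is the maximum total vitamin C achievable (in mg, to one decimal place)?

Vitamin C per kcal: bell pepper 3.5, carrots 0.1143, sweet potato 0.1132, banana 0.08602, avocado 0.04867.
Take 3 servings of bell pepper: uses 102 kcal, +357.0 mg vitamin C (running total 357.0 mg).
Take 3 servings of carrots: uses 105 kcal, +12.0 mg vitamin C (running total 369.0 mg).
Take 2 servings of sweet potato: uses 318 kcal, +36.0 mg vitamin C (running total 405.0 mg).
Take 1.946 servings of banana: uses 181 kcal, +15.6 mg vitamin C (running total 420.6 mg).
Greedy by best ratio exhausts the calories allowance optimally: 420.6 mg.

420.6 mg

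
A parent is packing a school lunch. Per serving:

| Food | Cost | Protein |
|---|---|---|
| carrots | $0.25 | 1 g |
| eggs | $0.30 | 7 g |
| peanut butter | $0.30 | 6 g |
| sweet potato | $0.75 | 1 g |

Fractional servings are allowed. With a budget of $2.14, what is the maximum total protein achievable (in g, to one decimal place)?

Protein per dollar: eggs 23.33, peanut butter 20, carrots 4, sweet potato 1.333.
With no serving limits, spend the whole cost allowance on eggs: $2.14 / $0.30 × 7 g = 49.9 g.

49.9 g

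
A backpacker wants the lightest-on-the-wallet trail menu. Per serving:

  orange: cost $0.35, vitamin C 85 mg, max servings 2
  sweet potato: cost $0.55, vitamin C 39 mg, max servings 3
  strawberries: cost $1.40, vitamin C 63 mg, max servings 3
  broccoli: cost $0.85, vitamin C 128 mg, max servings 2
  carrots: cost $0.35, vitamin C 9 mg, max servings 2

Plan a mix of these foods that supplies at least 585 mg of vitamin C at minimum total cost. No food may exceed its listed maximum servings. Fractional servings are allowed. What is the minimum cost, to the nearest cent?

$4.98

Cost per mg of vitamin C: orange $0.0041, broccoli $0.0066, sweet potato $0.0141, strawberries $0.0222, carrots $0.0389.
Take 2 servings of orange: +170.0 mg vitamin C for $0.70 (total $0.70, still need 415.0 mg).
Take 2 servings of broccoli: +256.0 mg vitamin C for $1.70 (total $2.40, still need 159.0 mg).
Take 3 servings of sweet potato: +117.0 mg vitamin C for $1.65 (total $4.05, still need 42.0 mg).
Take 0.6667 servings of strawberries: +42.0 mg vitamin C for $0.93 (total $4.98, still need 0.0 mg).
Greedy by cheapest-per-mg is optimal for a single linear constraint, so the minimum cost is $4.98.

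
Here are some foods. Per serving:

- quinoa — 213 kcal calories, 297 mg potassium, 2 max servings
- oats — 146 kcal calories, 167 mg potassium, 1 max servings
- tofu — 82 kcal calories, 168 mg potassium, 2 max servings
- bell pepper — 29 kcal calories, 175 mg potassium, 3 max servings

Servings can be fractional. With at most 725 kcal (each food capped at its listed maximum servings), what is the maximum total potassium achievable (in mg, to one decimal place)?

1509.9 mg

Potassium per kcal: bell pepper 6.034, tofu 2.049, quinoa 1.394, oats 1.144.
Take 3 servings of bell pepper: uses 87 kcal, +525.0 mg potassium (running total 525.0 mg).
Take 2 servings of tofu: uses 164 kcal, +336.0 mg potassium (running total 861.0 mg).
Take 2 servings of quinoa: uses 426 kcal, +594.0 mg potassium (running total 1455.0 mg).
Take 0.3288 servings of oats: uses 48 kcal, +54.9 mg potassium (running total 1509.9 mg).
Filling greedily by potassium-per-kcal is optimal for one linear limit, giving 1509.9 mg.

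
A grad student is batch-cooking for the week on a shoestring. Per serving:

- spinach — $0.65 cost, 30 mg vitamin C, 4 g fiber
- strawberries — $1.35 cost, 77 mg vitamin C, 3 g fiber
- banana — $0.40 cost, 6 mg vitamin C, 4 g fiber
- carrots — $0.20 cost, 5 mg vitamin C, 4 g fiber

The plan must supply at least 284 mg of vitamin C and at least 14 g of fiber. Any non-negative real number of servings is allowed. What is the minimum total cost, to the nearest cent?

The cheapest plan sits at a corner of the feasible region — with two constraints it uses at most two foods.
spinach only: max(284/30, 14/4) = 9.467 servings → $6.15.
strawberries only: max(284/77, 14/3) = 4.667 servings → $6.30.
banana only: max(284/6, 14/4) = 47.33 servings → $18.93.
carrots only: max(284/5, 14/4) = 56.8 servings → $11.36.
spinach + strawberries with both tight: 1.037 servings and 3.284 servings → $5.11.
spinach + banana with both targets exact would need a negative amount; discard.
spinach + carrots: intersection lies outside the first quadrant.
strawberries + banana with both tight: 3.628 servings and 0.7793 servings → $5.21.
strawberries + carrots with both tight: 3.638 servings and 0.7713 servings → $5.07.
banana + carrots: the both-tight solution has a negative serving — not a feasible corner.
So the least-cost plan costs $5.07.

$5.07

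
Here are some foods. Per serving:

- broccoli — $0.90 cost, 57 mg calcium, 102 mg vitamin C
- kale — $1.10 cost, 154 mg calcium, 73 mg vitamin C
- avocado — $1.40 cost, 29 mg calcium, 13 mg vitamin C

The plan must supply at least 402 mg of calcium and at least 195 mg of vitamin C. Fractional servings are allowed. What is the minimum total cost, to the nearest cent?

Two binding constraints pin down two serving amounts, so the optimal mix uses at most two foods. The candidates are each food alone (scaled to the tighter of calcium/vitamin C) and each pair with both constraints tight.
broccoli only: max(402/57, 195/102) = 7.053 servings → $6.35.
kale only: max(402/154, 195/73) = 2.671 servings → $2.94.
avocado only: max(402/29, 195/13) = 15 servings → $21.00.
broccoli + kale with both tight: 0.05924 servings and 2.588 servings → $2.90.
broccoli + avocado with both tight: 0.1935 servings and 13.48 servings → $19.05.
kale + avocado: intersection lies outside the first quadrant.
So the least-cost plan costs $2.90.

$2.90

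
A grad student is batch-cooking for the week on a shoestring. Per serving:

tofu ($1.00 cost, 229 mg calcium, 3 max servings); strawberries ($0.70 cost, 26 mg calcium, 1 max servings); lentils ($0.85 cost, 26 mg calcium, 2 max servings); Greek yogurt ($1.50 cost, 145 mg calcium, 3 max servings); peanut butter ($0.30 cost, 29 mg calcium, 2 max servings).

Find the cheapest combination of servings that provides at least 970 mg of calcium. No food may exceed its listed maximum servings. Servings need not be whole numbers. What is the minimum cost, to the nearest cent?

$5.93

Cost per mg of calcium: tofu $0.0044, Greek yogurt $0.0103, peanut butter $0.0103, strawberries $0.0269, lentils $0.0327.
Take 3 servings of tofu: +687.0 mg calcium for $3.00 (total $3.00, still need 283.0 mg).
Take 1.952 servings of Greek yogurt: +283.0 mg calcium for $2.93 (total $5.93, still need 0.0 mg).
Filling from the cheapest source first is optimal under one linear minimum: $5.93.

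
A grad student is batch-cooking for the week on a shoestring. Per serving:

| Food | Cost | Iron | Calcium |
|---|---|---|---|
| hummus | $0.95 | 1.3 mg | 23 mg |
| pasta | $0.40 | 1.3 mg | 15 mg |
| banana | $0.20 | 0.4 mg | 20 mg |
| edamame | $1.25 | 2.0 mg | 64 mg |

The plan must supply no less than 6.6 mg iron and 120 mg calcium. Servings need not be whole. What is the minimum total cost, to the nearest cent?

At the optimum either one food covers both requirements or two foods hit both targets exactly; no other combination can be cheaper.
hummus only: max(6.6/1.3, 120/23) = 5.217 servings → $4.96.
pasta only: max(6.6/1.3, 120/15) = 8 servings → $3.20.
banana only: max(6.6/0.4, 120/20) = 16.5 servings → $3.30.
edamame only: max(6.6/2.0, 120/64) = 3.3 servings → $4.12.
hummus + pasta: the both-tight solution has a negative serving — not a feasible corner.
hummus + banana with both tight: 5 servings and 0.25 servings → $4.80.
hummus + edamame with both tight: 4.903 servings and 0.1129 servings → $4.80.
pasta + banana with both tight: 4.2 servings and 2.85 servings → $2.25.
pasta + edamame with both tight: 3.429 servings and 1.071 servings → $2.71.
banana + edamame with both targets exact would need a negative amount; discard.
So the least-cost plan costs $2.25.

$2.25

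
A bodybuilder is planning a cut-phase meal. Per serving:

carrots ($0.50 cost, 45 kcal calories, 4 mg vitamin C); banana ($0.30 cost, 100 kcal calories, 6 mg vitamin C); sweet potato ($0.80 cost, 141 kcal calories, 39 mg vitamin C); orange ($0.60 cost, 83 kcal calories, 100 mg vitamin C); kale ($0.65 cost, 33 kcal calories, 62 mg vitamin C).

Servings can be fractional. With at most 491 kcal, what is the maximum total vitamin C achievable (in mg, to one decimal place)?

922.5 mg

Vitamin C per kcal: kale 1.879, orange 1.205, sweet potato 0.2766, carrots 0.08889, banana 0.06.
With no serving limits, spend the whole calories allowance on kale: 491 kcal / 33 kcal × 62 mg = 922.5 mg.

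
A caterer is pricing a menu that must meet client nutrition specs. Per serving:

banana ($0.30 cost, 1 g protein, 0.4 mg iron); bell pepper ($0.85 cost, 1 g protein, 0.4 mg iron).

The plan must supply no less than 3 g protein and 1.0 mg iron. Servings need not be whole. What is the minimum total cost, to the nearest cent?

$0.90

At the optimum either one food covers both requirements or two foods hit both targets exactly; no other combination can be cheaper.
banana only: max(3/1, 1.0/0.4) = 3 servings → $0.90.
bell pepper only: max(3/1, 1.0/0.4) = 3 servings → $2.55.
banana + bell pepper (both tight): parallel constraints — no distinct corner.
The minimum over all feasible corners is $0.90.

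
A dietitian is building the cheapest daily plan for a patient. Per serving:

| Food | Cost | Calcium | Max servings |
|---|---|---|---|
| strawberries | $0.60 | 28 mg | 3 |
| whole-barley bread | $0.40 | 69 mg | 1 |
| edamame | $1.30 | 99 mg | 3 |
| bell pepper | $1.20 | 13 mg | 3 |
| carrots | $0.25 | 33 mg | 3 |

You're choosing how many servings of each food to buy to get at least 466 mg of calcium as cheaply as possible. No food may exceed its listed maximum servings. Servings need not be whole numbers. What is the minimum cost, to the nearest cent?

$5.07

Cost per mg of calcium: whole-barley bread $0.0058, carrots $0.0076, edamame $0.0131, strawberries $0.0214, bell pepper $0.0923.
Take 1 serving of whole-barley bread: +69.0 mg calcium for $0.40 (total $0.40, still need 397.0 mg).
Take 3 servings of carrots: +99.0 mg calcium for $0.75 (total $1.15, still need 298.0 mg).
Take 3 servings of edamame: +297.0 mg calcium for $3.90 (total $5.05, still need 1.0 mg).
Take 0.03571 servings of strawberries: +1.0 mg calcium for $0.02 (total $5.07, still need 0.0 mg).
Greedy by cheapest-per-mg is optimal for a single linear constraint, so the minimum cost is $5.07.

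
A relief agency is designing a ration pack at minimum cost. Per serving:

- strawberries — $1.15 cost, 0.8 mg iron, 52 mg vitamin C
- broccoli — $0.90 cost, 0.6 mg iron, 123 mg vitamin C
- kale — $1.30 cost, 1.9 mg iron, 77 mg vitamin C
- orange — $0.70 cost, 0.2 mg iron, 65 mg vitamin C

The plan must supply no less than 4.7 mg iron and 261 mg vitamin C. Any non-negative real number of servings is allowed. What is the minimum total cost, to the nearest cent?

$3.57

A basic optimal solution has at most two foods positive. Try each food alone and each pair with both targets met exactly.
strawberries only: max(4.7/0.8, 261/52) = 5.875 servings → $6.76.
broccoli only: max(4.7/0.6, 261/123) = 7.833 servings → $7.05.
kale only: max(4.7/1.9, 261/77) = 3.39 servings → $4.41.
orange only: max(4.7/0.2, 261/65) = 23.5 servings → $16.45.
strawberries + broccoli with both targets exact would need a negative amount; discard.
strawberries + kale with both tight: 3.602 servings and 0.957 servings → $5.39.
strawberries + orange: intersection lies outside the first quadrant.
broccoli + kale with both tight: 0.7147 servings and 2.248 servings → $3.57.
broccoli + orange: the both-tight solution has a negative serving — not a feasible corner.
kale + orange with both tight: 2.343 servings and 1.24 servings → $3.91.
So the least-cost plan costs $3.57.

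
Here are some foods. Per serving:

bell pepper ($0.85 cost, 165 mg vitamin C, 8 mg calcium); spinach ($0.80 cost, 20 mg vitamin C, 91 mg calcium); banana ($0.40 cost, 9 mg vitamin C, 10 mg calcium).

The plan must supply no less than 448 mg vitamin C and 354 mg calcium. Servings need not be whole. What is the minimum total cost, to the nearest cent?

$4.88

The cheapest plan sits at a corner of the feasible region — with two constraints it uses at most two foods.
bell pepper only: max(448/165, 354/8) = 44.25 servings → $37.61.
spinach only: max(448/20, 354/91) = 22.4 servings → $17.92.
banana only: max(448/9, 354/10) = 49.78 servings → $19.91.
bell pepper + spinach with both tight: 2.268 servings and 3.691 servings → $4.88.
bell pepper + banana with both tight: 0.82 servings and 34.74 servings → $14.59.
spinach + banana: the both-tight solution has a negative serving — not a feasible corner.
Cheapest feasible corner: $4.88.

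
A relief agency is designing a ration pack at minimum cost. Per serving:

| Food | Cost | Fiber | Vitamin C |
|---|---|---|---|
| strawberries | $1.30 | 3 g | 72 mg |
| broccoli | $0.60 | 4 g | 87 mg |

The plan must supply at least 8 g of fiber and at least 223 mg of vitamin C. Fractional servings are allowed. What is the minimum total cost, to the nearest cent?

$1.54

This is a tiny linear program; its minimum lies at a vertex of the feasible set. List the vertices and price them.
strawberries only: max(8/3, 223/72) = 3.097 servings → $4.03.
broccoli only: max(8/4, 223/87) = 2.563 servings → $1.54.
strawberries + broccoli: the both-tight solution has a negative serving — not a feasible corner.
Cheapest feasible corner: $1.54.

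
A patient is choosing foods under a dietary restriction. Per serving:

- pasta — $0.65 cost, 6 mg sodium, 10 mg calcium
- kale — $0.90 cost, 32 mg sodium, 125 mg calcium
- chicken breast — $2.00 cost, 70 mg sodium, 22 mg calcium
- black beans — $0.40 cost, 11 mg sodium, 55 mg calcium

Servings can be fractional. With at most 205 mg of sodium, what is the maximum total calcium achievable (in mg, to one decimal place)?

Calcium per mg sodium: black beans 5, kale 3.906, pasta 1.667, chicken breast 0.3143.
With no serving limits, spend the whole sodium allowance on black beans: 205 mg / 11 mg × 55 mg = 1025.0 mg.

1025.0 mg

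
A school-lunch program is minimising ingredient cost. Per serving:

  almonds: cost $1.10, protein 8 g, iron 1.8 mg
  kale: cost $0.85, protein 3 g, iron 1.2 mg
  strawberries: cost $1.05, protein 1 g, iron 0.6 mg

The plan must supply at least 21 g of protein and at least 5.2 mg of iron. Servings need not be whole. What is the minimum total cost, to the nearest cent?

Two binding constraints pin down two serving amounts, so the optimal mix uses at most two foods. The candidates are each food alone (scaled to the tighter of protein/iron) and each pair with both constraints tight.
almonds only: max(21/8, 5.2/1.8) = 2.889 servings → $3.18.
kale only: max(21/3, 5.2/1.2) = 7 servings → $5.95.
strawberries only: max(21/1, 5.2/0.6) = 21 servings → $22.05.
almonds + kale with both tight: 2.286 servings and 0.9048 servings → $3.28.
almonds + strawberries with both tight: 2.467 servings and 1.267 servings → $4.04.
kale + strawberries with both targets exact would need a negative amount; discard.
Cheapest feasible corner: $3.18.

$3.18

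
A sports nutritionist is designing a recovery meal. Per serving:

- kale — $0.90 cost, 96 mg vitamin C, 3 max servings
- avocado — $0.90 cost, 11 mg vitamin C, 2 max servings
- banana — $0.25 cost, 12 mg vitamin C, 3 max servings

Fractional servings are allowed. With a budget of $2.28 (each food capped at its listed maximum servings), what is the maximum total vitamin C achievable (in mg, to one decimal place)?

Vitamin C per dollar: kale 106.7, banana 48, avocado 12.22.
Take 2.533 servings of kale: spends $2.28, +243.2 mg vitamin C (running total 243.2 mg).
Greedy by best ratio exhausts the cost allowance optimally: 243.2 mg.

243.2 mg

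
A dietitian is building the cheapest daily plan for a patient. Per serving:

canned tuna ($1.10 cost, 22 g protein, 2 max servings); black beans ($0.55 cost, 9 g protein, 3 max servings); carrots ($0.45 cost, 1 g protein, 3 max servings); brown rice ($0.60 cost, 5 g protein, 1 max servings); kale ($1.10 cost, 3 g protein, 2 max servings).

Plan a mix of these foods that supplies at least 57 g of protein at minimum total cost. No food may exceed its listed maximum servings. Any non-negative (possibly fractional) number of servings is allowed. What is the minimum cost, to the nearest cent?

Cost per g of protein: canned tuna $0.0500, black beans $0.0611, brown rice $0.1200, kale $0.3667, carrots $0.4500.
Take 2 servings of canned tuna: +44.0 g protein for $2.20 (total $2.20, still need 13.0 g).
Take 1.444 servings of black beans: +13.0 g protein for $0.79 (total $2.99, still need 0.0 g).
Greedy by cheapest-per-g is optimal for a single linear constraint, so the minimum cost is $2.99.

$2.99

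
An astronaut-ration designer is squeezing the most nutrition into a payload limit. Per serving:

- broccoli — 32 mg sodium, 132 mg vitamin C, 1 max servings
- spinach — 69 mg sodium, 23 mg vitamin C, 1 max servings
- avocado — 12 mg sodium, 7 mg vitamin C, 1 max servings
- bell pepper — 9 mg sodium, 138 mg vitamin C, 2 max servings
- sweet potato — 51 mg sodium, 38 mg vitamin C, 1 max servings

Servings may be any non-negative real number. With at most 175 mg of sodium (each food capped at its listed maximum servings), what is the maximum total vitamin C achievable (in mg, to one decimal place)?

473.7 mg

Vitamin C per mg sodium: bell pepper 15.33, broccoli 4.125, sweet potato 0.7451, avocado 0.5833, spinach 0.3333.
Take 2 servings of bell pepper: uses 18 mg sodium, +276.0 mg vitamin C (running total 276.0 mg).
Take 1 serving of broccoli: uses 32 mg sodium, +132.0 mg vitamin C (running total 408.0 mg).
Take 1 serving of sweet potato: uses 51 mg sodium, +38.0 mg vitamin C (running total 446.0 mg).
Take 1 serving of avocado: uses 12 mg sodium, +7.0 mg vitamin C (running total 453.0 mg).
Take 0.8986 servings of spinach: uses 62 mg sodium, +20.7 mg vitamin C (running total 473.7 mg).
Filling greedily by vitamin C-per-mg sodium is optimal for one linear limit, giving 473.7 mg.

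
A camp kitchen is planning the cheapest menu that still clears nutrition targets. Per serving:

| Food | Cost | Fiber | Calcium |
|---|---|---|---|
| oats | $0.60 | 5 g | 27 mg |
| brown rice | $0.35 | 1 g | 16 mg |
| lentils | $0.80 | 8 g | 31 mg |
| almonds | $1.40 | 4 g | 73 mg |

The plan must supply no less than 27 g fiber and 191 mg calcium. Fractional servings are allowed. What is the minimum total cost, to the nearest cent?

$4.05

Compare the cost at each extreme point of the feasible region.
oats only: max(27/5, 191/27) = 7.074 servings → $4.24.
brown rice only: max(27/1, 191/16) = 27 servings → $9.45.
lentils only: max(27/8, 191/31) = 6.161 servings → $4.93.
almonds only: max(27/4, 191/73) = 6.75 servings → $9.45.
oats + brown rice with both tight: 4.547 servings and 4.264 servings → $4.22.
oats + lentils: the both-tight solution has a negative serving — not a feasible corner.
oats + almonds with both tight: 4.696 servings and 0.8794 servings → $4.05.
brown rice + lentils with both tight: 7.124 servings and 2.485 servings → $4.48.
brown rice + almonds with both targets exact would need a negative amount; discard.
lentils + almonds with both tight: 2.624 servings and 1.502 servings → $4.20.
The minimum over all feasible corners is $4.05.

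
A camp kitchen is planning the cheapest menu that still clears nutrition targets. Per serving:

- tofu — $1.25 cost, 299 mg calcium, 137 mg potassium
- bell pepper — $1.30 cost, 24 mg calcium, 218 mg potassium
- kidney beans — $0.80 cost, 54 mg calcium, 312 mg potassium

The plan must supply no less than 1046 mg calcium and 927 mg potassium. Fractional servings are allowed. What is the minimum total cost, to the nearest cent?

$5.27

Two binding constraints pin down two serving amounts, so the optimal mix uses at most two foods. The candidates are each food alone (scaled to the tighter of calcium/potassium) and each pair with both constraints tight.
tofu only: max(1046/299, 927/137) = 6.766 servings → $8.46.
bell pepper only: max(1046/24, 927/218) = 43.58 servings → $56.66.
kidney beans only: max(1046/54, 927/312) = 19.37 servings → $15.50.
tofu + bell pepper with both tight: 3.325 servings and 2.163 servings → $6.97.
tofu + kidney beans with both tight: 3.217 servings and 1.559 servings → $5.27.
bell pepper + kidney beans: the both-tight solution has a negative serving — not a feasible corner.
So the least-cost plan costs $5.27.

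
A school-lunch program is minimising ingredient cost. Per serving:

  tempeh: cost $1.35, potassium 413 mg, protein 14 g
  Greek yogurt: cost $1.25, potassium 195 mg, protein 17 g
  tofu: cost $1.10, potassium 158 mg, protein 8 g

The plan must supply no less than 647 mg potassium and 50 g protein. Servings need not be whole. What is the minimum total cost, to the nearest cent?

Check every corner: each single food scaled to meet both minima, and each pair solved so both constraints bind.
tempeh only: max(647/413, 50/14) = 3.571 servings → $4.82.
Greek yogurt only: max(647/195, 50/17) = 3.318 servings → $4.15.
tofu only: max(647/158, 50/8) = 6.25 servings → $6.88.
tempeh + Greek yogurt with both tight: 0.2911 servings and 2.701 servings → $3.77.
tempeh + tofu with both targets exact would need a negative amount; discard.
Greek yogurt + tofu with both tight: 2.419 servings and 1.109 servings → $4.24.
Cheapest feasible corner: $3.77.

$3.77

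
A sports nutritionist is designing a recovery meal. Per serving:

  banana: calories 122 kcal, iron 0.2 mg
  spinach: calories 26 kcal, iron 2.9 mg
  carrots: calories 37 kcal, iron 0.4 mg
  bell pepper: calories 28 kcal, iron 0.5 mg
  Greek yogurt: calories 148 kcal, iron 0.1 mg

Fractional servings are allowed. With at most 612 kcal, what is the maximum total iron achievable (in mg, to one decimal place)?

68.3 mg

Iron per kcal: spinach 0.1115, bell pepper 0.01786, carrots 0.01081, banana 0.001639, Greek yogurt 0.0006757.
With no serving limits, spend the whole calories allowance on spinach: 612 kcal / 26 kcal × 2.9 mg = 68.3 mg.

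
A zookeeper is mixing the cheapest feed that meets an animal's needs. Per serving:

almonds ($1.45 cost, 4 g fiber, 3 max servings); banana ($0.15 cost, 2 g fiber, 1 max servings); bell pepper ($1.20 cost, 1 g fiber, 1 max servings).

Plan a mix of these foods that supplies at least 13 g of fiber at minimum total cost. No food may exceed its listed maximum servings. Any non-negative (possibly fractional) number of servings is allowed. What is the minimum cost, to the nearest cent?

Cost per g of fiber: banana $0.0750, almonds $0.3625, bell pepper $1.2000.
Take 1 serving of banana: +2.0 g fiber for $0.15 (total $0.15, still need 11.0 g).
Take 2.75 servings of almonds: +11.0 g fiber for $3.99 (total $4.14, still need 0.0 g).
Greedy by cheapest-per-g is optimal for a single linear constraint, so the minimum cost is $4.14.

$4.14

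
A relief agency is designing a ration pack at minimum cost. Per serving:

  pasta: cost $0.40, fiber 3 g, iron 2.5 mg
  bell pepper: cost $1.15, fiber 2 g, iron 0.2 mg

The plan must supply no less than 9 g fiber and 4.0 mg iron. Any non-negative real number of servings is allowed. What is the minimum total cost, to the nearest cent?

$1.20

For a min-cost LP with two ≥-constraints, a basic feasible solution has at most two positive variables.
pasta only: max(9/3, 4.0/2.5) = 3 servings → $1.20.
bell pepper only: max(9/2, 4.0/0.2) = 20 servings → $23.00.
pasta + bell pepper with both tight: 1.409 servings and 2.386 servings → $3.31.
Cheapest feasible corner: $1.20.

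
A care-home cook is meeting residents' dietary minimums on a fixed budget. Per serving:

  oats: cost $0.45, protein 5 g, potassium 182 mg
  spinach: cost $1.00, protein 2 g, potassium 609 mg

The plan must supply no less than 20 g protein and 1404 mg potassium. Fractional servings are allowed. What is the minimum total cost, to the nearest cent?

$2.83

Check every corner: each single food scaled to meet both minima, and each pair solved so both constraints bind.
oats only: max(20/5, 1404/182) = 7.714 servings → $3.47.
spinach only: max(20/2, 1404/609) = 10 servings → $10.00.
oats + spinach with both tight: 3.496 servings and 1.261 servings → $2.83.
Cheapest feasible corner: $2.83.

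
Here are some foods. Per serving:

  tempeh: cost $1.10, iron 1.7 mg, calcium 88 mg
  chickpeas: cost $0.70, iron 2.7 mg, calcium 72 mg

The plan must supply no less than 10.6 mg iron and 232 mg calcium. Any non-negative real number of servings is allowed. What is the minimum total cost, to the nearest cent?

With two linear requirements the optimum uses one or two foods; enumerate the corners.
tempeh only: max(10.6/1.7, 232/88) = 6.235 servings → $6.86.
chickpeas only: max(10.6/2.7, 232/72) = 3.926 servings → $2.75.
tempeh + chickpeas with both targets exact would need a negative amount; discard.
Cheapest feasible corner: $2.75.

$2.75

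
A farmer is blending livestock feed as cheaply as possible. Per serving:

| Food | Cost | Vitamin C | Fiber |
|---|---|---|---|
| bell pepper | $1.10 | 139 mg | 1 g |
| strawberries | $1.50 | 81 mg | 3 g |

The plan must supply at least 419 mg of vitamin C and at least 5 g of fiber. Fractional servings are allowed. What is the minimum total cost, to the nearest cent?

$4.02

Minimising a linear cost over {vitamin C ≥ 419, fiber ≥ 5, servings ≥ 0} — the optimum is at a vertex, using one or two foods.
bell pepper only: max(419/139, 5/1) = 5 servings → $5.50.
strawberries only: max(419/81, 5/3) = 5.173 servings → $7.76.
bell pepper + strawberries with both tight: 2.536 servings and 0.8214 servings → $4.02.
So the least-cost plan costs $4.02.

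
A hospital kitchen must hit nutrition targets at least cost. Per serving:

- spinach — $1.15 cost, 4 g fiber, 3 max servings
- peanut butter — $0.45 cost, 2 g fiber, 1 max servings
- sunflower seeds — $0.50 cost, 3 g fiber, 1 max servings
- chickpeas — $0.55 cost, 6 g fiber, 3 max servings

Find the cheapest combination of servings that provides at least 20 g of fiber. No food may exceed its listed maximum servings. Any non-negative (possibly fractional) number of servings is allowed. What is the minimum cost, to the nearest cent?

$1.98

Cost per g of fiber: chickpeas $0.0917, sunflower seeds $0.1667, peanut butter $0.2250, spinach $0.2875.
Take 3 servings of chickpeas: +18.0 g fiber for $1.65 (total $1.65, still need 2.0 g).
Take 0.6667 servings of sunflower seeds: +2.0 g fiber for $0.33 (total $1.98, still need 0.0 g).
Greedy by cheapest-per-g is optimal for a single linear constraint, so the minimum cost is $1.98.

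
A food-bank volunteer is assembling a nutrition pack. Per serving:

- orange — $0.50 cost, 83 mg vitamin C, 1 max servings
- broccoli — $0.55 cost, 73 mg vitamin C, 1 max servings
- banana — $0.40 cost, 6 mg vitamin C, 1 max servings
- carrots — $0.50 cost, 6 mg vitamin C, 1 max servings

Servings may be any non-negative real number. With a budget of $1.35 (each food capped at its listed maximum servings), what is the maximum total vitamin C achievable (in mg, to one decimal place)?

Vitamin C per dollar: orange 166, broccoli 132.7, banana 15, carrots 12.
Take 1 serving of orange: spends $0.50, +83.0 mg vitamin C (running total 83.0 mg).
Take 1 serving of broccoli: spends $0.55, +73.0 mg vitamin C (running total 156.0 mg).
Take 0.75 servings of banana: spends $0.30, +4.5 mg vitamin C (running total 160.5 mg).
Filling greedily by vitamin C-per-dollar is optimal for one linear limit, giving 160.5 mg.

160.5 mg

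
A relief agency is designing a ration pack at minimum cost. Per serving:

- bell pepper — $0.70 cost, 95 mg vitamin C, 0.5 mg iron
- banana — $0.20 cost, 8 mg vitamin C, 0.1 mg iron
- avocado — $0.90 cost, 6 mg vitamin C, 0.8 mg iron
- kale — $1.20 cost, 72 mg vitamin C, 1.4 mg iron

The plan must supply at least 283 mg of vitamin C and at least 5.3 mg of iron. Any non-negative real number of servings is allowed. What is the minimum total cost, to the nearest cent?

$4.58

For a min-cost LP with two ≥-constraints, a basic feasible solution has at most two positive variables.
bell pepper only: max(283/95, 5.3/0.5) = 10.6 servings → $7.42.
banana only: max(283/8, 5.3/0.1) = 53 servings → $10.60.
avocado only: max(283/6, 5.3/0.8) = 47.17 servings → $42.45.
kale only: max(283/72, 5.3/1.4) = 3.931 servings → $4.72.
bell pepper + banana: the both-tight solution has a negative serving — not a feasible corner.
bell pepper + avocado with both tight: 2.666 servings and 4.959 servings → $6.33.
bell pepper + kale with both tight: 0.1505 servings and 3.732 servings → $4.58.
banana + avocado with both tight: 33.55 servings and 2.431 servings → $8.90.
banana + kale with both tight: 3.65 servings and 3.525 servings → $4.96.
avocado + kale: intersection lies outside the first quadrant.
Cheapest feasible corner: $4.58.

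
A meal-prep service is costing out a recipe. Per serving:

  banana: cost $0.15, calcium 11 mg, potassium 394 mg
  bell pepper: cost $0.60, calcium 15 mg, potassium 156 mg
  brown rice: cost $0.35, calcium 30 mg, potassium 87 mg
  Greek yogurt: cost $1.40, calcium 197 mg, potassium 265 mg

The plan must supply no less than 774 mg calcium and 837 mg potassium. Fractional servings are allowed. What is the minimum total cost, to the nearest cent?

$5.50

Two binding constraints pin down two serving amounts, so the optimal mix uses at most two foods. The candidates are each food alone (scaled to the tighter of calcium/potassium) and each pair with both constraints tight.
banana only: max(774/11, 837/394) = 70.36 servings → $10.55.
bell pepper only: max(774/15, 837/156) = 51.6 servings → $30.96.
brown rice only: max(774/30, 837/87) = 25.8 servings → $9.03.
Greek yogurt only: max(774/197, 837/265) = 3.929 servings → $5.50.
banana + bell pepper: the both-tight solution has a negative serving — not a feasible corner.
banana + brown rice: the both-tight solution has a negative serving — not a feasible corner.
banana + Greek yogurt: intersection lies outside the first quadrant.
bell pepper + brown rice: intersection lies outside the first quadrant.
bell pepper + Greek yogurt: the both-tight solution has a negative serving — not a feasible corner.
brown rice + Greek yogurt: intersection lies outside the first quadrant.
So the least-cost plan costs $5.50.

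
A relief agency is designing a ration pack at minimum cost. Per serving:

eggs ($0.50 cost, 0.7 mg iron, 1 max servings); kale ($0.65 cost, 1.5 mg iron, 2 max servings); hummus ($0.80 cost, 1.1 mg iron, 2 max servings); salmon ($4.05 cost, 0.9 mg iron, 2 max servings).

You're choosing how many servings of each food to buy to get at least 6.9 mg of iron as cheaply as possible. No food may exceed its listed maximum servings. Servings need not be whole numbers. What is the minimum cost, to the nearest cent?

$7.90

Cost per mg of iron: kale $0.4333, eggs $0.7143, hummus $0.7273, salmon $4.5000.
Take 2 servings of kale: +3.0 mg iron for $1.30 (total $1.30, still need 3.9 mg).
Take 1 serving of eggs: +0.7 mg iron for $0.50 (total $1.80, still need 3.2 mg).
Take 2 servings of hummus: +2.2 mg iron for $1.60 (total $3.40, still need 1.0 mg).
Take 1.111 servings of salmon: +1.0 mg iron for $4.50 (total $7.90, still need 0.0 mg).
Filling from the cheapest source first is optimal under one linear minimum: $7.90.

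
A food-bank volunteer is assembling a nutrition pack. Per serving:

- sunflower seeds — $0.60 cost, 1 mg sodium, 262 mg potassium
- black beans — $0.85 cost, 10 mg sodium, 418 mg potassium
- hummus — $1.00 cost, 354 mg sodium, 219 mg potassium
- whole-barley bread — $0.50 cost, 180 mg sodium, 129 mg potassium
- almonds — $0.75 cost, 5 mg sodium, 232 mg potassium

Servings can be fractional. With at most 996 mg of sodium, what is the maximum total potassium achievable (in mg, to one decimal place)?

260952.0 mg

Potassium per mg sodium: sunflower seeds 262, almonds 46.4, black beans 41.8, whole-barley bread 0.7167, hummus 0.6186.
With no serving limits, spend the whole sodium allowance on sunflower seeds: 996 mg / 1 mg × 262 mg = 260952.0 mg.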